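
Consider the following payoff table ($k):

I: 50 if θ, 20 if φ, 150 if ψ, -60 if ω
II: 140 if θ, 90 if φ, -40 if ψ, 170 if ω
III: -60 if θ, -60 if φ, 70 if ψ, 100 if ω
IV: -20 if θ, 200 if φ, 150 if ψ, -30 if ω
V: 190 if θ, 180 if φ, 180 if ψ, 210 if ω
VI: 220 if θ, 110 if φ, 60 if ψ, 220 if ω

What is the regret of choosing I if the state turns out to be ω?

280

Best payoff under ω is 220.
Regret = 220 − (-60) = 280.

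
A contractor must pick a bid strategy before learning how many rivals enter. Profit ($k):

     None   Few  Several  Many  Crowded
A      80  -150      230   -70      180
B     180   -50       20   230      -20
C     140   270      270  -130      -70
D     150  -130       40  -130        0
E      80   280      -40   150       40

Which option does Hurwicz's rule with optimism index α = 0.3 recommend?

E

A: 0.3·230 + 0.7·(-150) = -36
B: 0.3·230 + 0.7·(-50) = 34
C: 0.3·270 + 0.7·(-130) = -10
D: 0.3·150 + 0.7·(-130) = -46
E: 0.3·280 + 0.7·(-40) = 56
Highest Hurwicz score = 56 → E.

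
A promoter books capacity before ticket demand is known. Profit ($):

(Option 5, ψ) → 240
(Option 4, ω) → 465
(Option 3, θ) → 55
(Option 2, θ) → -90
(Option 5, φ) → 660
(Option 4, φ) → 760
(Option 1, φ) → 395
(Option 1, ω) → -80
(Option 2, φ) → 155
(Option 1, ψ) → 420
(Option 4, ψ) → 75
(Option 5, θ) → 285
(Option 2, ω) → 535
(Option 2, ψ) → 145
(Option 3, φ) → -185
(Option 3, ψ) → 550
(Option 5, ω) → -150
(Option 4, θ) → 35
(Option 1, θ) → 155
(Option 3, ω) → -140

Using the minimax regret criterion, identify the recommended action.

Option 4

Column bests: θ=285, φ=760, ψ=550, ω=535.
Option 1 regrets: 130, 365, 130, 615 → max 615
Option 2 regrets: 375, 605, 405, 0 → max 605
Option 3 regrets: 230, 945, 0, 675 → max 945
Option 4 regrets: 250, 0, 475, 70 → max 475
Option 5 regrets: 0, 100, 310, 685 → max 685
Smallest max regret = 475 → Option 4.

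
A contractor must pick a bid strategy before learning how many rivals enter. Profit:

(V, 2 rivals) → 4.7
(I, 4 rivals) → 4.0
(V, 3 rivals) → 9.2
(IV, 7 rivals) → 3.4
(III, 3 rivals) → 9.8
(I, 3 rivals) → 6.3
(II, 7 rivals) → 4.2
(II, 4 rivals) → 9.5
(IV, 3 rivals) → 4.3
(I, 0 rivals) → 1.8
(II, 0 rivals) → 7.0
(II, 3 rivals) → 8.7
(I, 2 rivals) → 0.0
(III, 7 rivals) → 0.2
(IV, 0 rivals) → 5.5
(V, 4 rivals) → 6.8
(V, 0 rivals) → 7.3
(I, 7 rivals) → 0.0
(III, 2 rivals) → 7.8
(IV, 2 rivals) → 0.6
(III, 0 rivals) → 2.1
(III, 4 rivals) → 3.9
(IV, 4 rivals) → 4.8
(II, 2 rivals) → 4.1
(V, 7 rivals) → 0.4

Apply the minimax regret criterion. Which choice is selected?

Column bests: 0 rivals=7.3, 2 rivals=7.8, 3 rivals=9.8, 4 rivals=9.5, 7 rivals=4.2.
I regrets: 5.5, 7.8, 3.5, 5.5, 4.2 → max 7.8
II regrets: 0.3, 3.7, 1.1, 0.0, 0.0 → max 3.7
III regrets: 5.2, 0.0, 0.0, 5.6, 4.0 → max 5.6
IV regrets: 1.8, 7.2, 5.5, 4.7, 0.8 → max 7.2
V regrets: 0.0, 3.1, 0.6, 2.7, 3.8 → max 3.8
Smallest max regret = 3.7 → II.

II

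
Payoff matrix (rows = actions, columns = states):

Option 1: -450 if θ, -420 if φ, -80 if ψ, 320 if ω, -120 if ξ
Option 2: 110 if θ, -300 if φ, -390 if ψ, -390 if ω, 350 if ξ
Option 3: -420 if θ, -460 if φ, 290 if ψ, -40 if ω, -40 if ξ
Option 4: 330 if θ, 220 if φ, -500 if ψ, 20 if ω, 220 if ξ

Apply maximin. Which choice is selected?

Row minima: Option 1=-450, Option 2=-390, Option 3=-460, Option 4=-500
Best worst-case = -390 → Option 2.

Option 2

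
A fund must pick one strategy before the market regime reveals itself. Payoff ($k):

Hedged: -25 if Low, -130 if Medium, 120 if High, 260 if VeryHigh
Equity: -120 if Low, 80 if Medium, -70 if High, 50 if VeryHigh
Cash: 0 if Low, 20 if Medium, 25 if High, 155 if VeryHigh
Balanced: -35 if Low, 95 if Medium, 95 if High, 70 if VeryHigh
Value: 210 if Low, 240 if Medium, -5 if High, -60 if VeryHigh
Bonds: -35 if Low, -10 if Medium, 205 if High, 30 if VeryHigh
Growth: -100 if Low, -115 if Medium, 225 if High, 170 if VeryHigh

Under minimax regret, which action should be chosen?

Column bests: Low=210, Medium=240, High=225, VeryHigh=260.
Hedged regrets: 235, 370, 105, 0 → max 370
Equity regrets: 330, 160, 295, 210 → max 330
Cash regrets: 210, 220, 200, 105 → max 220
Balanced regrets: 245, 145, 130, 190 → max 245
Value regrets: 0, 0, 230, 320 → max 320
Bonds regrets: 245, 250, 20, 230 → max 250
Growth regrets: 310, 355, 0, 90 → max 355
Smallest max regret = 220 → Cash.

Cash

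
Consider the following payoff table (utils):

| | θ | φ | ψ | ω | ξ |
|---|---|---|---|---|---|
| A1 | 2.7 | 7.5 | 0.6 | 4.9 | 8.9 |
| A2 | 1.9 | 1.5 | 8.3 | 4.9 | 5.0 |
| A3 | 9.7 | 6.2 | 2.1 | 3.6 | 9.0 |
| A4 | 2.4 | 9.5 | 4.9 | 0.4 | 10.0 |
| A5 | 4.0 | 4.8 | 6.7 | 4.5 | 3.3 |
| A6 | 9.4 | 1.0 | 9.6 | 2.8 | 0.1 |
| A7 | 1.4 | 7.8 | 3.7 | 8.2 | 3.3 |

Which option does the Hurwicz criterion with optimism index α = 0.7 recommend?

A3

A1: 0.7·8.9 + 0.3·0.6 = 6.41
A2: 0.7·8.3 + 0.3·1.5 = 6.26
A3: 0.7·9.7 + 0.3·2.1 = 7.42
A4: 0.7·10.0 + 0.3·0.4 = 7.12
A5: 0.7·6.7 + 0.3·3.3 = 5.68
A6: 0.7·9.6 + 0.3·0.1 = 6.75
A7: 0.7·8.2 + 0.3·1.4 = 6.16
Highest Hurwicz score = 7.42 → A3.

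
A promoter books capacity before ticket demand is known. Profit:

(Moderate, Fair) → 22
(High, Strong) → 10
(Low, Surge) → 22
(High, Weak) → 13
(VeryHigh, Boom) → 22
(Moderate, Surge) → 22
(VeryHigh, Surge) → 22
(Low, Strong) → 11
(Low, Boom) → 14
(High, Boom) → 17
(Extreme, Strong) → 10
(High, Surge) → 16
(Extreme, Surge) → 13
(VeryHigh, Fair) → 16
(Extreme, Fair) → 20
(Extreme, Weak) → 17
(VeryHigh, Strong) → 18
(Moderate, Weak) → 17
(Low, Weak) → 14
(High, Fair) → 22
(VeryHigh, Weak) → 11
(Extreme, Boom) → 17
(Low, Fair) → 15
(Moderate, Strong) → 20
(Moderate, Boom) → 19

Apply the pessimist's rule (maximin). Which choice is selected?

Moderate

Row minima: Low=11, Moderate=17, High=10, VeryHigh=11, Extreme=10
Best worst-case = 17 → Moderate.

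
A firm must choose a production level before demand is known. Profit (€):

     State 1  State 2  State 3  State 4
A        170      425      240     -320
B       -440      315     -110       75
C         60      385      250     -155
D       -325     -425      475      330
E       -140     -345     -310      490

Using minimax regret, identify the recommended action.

B

Column bests: State 1=170, State 2=425, State 3=475, State 4=490.
A regrets: 0, 0, 235, 810 → max 810
B regrets: 610, 110, 585, 415 → max 610
C regrets: 110, 40, 225, 645 → max 645
D regrets: 495, 850, 0, 160 → max 850
E regrets: 310, 770, 785, 0 → max 785
Smallest max regret = 610 → B.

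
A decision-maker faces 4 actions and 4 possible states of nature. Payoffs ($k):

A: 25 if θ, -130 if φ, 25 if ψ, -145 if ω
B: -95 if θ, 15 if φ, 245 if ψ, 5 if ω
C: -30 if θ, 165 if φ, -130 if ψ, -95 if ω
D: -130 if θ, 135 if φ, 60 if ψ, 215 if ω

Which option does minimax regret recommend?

D

Column bests: θ=25, φ=165, ψ=245, ω=215.
A regrets: 0, 295, 220, 360 → max 360
B regrets: 120, 150, 0, 210 → max 210
C regrets: 55, 0, 375, 310 → max 375
D regrets: 155, 30, 185, 0 → max 185
Smallest max regret = 185 → D.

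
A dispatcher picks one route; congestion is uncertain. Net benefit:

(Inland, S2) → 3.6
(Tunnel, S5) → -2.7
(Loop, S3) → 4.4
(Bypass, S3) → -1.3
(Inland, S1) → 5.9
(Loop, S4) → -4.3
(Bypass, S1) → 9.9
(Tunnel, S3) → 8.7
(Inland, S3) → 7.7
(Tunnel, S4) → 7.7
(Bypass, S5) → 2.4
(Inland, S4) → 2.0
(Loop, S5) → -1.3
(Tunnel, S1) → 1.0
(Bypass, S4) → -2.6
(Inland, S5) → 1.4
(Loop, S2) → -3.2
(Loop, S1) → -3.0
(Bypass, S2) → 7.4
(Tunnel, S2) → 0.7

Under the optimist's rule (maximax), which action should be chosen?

Row maxima: Loop=4.4, Bypass=9.9, Tunnel=8.7, Inland=7.7
Best best-case = 9.9 → Bypass.

Bypass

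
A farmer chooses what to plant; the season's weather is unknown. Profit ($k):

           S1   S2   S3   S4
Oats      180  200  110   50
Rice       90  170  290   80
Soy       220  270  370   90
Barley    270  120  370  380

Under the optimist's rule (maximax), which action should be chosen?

Barley

Row maxima: Oats=200, Rice=290, Soy=370, Barley=380
Best best-case = 380 → Barley.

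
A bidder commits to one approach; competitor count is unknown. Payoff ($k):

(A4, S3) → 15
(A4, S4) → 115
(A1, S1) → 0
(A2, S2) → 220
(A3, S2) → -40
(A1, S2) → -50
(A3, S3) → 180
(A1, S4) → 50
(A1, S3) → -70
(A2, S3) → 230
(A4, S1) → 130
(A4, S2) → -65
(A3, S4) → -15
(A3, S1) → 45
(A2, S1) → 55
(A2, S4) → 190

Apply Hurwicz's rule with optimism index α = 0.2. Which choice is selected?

A1: 0.2·50 + 0.8·(-70) = -46
A2: 0.2·230 + 0.8·55 = 90
A3: 0.2·180 + 0.8·(-40) = 4
A4: 0.2·130 + 0.8·(-65) = -26
Highest Hurwicz score = 90 → A2.

A2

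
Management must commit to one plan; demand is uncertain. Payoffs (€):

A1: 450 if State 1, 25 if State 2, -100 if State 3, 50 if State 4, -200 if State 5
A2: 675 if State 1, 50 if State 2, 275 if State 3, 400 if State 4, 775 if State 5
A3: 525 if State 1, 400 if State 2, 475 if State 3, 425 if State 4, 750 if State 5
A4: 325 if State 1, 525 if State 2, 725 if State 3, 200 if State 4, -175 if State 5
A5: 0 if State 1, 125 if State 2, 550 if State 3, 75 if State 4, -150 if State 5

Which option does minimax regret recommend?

A3

Column bests: State 1=675, State 2=525, State 3=725, State 4=425, State 5=775.
A1 regrets: 225, 500, 825, 375, 975 → max 975
A2 regrets: 0, 475, 450, 25, 0 → max 475
A3 regrets: 150, 125, 250, 0, 25 → max 250
A4 regrets: 350, 0, 0, 225, 950 → max 950
A5 regrets: 675, 400, 175, 350, 925 → max 925
Smallest max regret = 250 → A3.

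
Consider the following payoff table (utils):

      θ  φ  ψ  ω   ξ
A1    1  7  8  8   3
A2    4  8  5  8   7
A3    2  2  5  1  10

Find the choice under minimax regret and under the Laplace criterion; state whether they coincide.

minimax regret → A2; laplace → A2 (agree)

Column bests: θ=4, φ=8, ψ=8, ω=8, ξ=10.
A1 regrets: 3, 1, 0, 0, 7 → max 7
A2 regrets: 0, 0, 3, 0, 3 → max 3
A3 regrets: 2, 6, 3, 7, 0 → max 7
Smallest max regret = 3 → A2.
Row averages: A1=5.4, A2=6.4, A3=4
Highest average = 6.4 → A2.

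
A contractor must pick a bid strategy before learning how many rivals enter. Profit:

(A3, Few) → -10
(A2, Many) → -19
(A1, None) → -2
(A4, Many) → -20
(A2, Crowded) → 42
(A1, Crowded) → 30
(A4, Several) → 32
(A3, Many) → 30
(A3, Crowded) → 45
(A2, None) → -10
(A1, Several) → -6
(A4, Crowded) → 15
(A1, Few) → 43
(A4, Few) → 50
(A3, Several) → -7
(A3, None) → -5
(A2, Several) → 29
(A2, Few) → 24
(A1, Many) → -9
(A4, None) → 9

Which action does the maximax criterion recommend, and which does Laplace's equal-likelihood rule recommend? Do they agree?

maximax → A4; laplace → A4 (agree)

Row maxima: A1=43, A2=42, A3=45, A4=50
Best best-case = 50 → A4.
Row averages: A1=11.2, A2=13.2, A3=10.6, A4=17.2
Highest average = 17.2 → A4.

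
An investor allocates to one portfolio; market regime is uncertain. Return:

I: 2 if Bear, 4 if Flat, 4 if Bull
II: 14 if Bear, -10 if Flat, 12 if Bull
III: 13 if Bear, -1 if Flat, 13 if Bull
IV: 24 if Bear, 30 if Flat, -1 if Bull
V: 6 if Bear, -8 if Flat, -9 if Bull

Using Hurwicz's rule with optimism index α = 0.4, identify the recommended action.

IV

I: 0.4·4 + 0.6·2 = 2.8
II: 0.4·14 + 0.6·(-10) = -0.4
III: 0.4·13 + 0.6·(-1) = 4.6
IV: 0.4·30 + 0.6·(-1) = 11.4
V: 0.4·6 + 0.6·(-9) = -3
Highest Hurwicz score = 11.4 → IV.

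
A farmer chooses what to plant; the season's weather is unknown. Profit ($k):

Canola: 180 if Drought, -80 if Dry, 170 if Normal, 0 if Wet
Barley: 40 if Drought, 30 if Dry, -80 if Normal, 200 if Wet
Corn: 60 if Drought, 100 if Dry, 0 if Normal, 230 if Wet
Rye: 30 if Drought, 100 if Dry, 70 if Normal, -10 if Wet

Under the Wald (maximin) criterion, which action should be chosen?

Row minima: Canola=-80, Barley=-80, Corn=0, Rye=-10
Best worst-case = 0 → Corn.

Corn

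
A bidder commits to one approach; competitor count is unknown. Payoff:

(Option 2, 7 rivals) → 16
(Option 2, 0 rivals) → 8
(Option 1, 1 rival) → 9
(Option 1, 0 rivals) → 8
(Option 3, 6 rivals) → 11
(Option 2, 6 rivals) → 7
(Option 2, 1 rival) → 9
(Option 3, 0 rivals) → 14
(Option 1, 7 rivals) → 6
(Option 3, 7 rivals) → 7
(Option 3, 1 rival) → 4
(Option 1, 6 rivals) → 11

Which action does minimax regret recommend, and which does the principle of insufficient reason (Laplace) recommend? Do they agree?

minimax regret → Option 2; laplace → Option 2 (agree)

Column bests: 0 rivals=14, 1 rival=9, 6 rivals=11, 7 rivals=16.
Option 1 regrets: 6, 0, 0, 10 → max 10
Option 2 regrets: 6, 0, 4, 0 → max 6
Option 3 regrets: 0, 5, 0, 9 → max 9
Smallest max regret = 6 → Option 2.
Row averages: Option 1=8.5, Option 2=10, Option 3=9
Highest average = 10 → Option 2.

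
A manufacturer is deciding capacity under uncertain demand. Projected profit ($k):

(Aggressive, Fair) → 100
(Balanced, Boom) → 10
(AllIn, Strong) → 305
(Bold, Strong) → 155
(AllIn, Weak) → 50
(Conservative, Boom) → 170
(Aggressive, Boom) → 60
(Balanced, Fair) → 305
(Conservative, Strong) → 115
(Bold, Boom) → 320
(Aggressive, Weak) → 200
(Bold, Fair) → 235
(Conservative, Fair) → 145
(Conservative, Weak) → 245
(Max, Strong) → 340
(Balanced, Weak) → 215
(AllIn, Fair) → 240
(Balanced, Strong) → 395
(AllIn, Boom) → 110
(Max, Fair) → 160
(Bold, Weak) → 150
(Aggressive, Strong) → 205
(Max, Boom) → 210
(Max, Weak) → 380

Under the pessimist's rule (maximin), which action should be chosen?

Max

Row minima: Conservative=115, Balanced=10, Aggressive=60, Bold=150, AllIn=50, Max=160
Best worst-case = 160 → Max.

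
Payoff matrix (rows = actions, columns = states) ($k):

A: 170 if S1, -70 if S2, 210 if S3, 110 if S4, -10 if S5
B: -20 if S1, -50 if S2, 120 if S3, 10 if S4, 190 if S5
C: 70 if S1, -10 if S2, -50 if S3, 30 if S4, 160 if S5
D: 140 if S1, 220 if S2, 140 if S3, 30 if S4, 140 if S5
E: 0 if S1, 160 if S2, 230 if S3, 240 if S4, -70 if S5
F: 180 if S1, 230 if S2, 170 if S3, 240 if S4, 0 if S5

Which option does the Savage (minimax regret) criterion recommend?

Column bests: S1=180, S2=230, S3=230, S4=240, S5=190.
A regrets: 10, 300, 20, 130, 200 → max 300
B regrets: 200, 280, 110, 230, 0 → max 280
C regrets: 110, 240, 280, 210, 30 → max 280
D regrets: 40, 10, 90, 210, 50 → max 210
E regrets: 180, 70, 0, 0, 260 → max 260
F regrets: 0, 0, 60, 0, 190 → max 190
Smallest max regret = 190 → F.

F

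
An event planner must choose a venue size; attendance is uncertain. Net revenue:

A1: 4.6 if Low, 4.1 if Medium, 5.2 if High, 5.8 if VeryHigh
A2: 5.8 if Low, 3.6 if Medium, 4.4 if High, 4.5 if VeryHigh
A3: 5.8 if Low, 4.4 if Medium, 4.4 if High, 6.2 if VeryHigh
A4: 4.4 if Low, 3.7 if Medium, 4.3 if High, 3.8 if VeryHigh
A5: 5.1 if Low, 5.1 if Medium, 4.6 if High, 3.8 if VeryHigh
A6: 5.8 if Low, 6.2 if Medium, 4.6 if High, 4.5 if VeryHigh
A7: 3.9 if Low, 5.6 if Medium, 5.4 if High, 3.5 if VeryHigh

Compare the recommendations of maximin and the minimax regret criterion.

maximin → A6; minimax regret → A6 (agree)

Row minima: A1=4.1, A2=3.6, A3=4.4, A4=3.7, A5=3.8, A6=4.5, A7=3.5
Best worst-case = 4.5 → A6.
Column bests: Low=5.8, Medium=6.2, High=5.4, VeryHigh=6.2.
A1 regrets: 1.2, 2.1, 0.2, 0.4 → max 2.1
A2 regrets: 0.0, 2.6, 1.0, 1.7 → max 2.6
A3 regrets: 0.0, 1.8, 1.0, 0.0 → max 1.8
A4 regrets: 1.4, 2.5, 1.1, 2.4 → max 2.5
A5 regrets: 0.7, 1.1, 0.8, 2.4 → max 2.4
A6 regrets: 0.0, 0.0, 0.8, 1.7 → max 1.7
A7 regrets: 1.9, 0.6, 0.0, 2.7 → max 2.7
Smallest max regret = 1.7 → A6.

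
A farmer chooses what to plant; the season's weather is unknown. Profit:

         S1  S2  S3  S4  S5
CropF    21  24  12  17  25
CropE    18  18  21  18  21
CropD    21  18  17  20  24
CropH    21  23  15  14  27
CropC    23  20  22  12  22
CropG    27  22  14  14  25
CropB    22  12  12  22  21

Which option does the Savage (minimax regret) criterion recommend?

Column bests: S1=27, S2=24, S3=22, S4=22, S5=27.
CropF regrets: 6, 0, 10, 5, 2 → max 10
CropE regrets: 9, 6, 1, 4, 6 → max 9
CropD regrets: 6, 6, 5, 2, 3 → max 6
CropH regrets: 6, 1, 7, 8, 0 → max 8
CropC regrets: 4, 4, 0, 10, 5 → max 10
CropG regrets: 0, 2, 8, 8, 2 → max 8
CropB regrets: 5, 12, 10, 0, 6 → max 12
Smallest max regret = 6 → CropD.

CropD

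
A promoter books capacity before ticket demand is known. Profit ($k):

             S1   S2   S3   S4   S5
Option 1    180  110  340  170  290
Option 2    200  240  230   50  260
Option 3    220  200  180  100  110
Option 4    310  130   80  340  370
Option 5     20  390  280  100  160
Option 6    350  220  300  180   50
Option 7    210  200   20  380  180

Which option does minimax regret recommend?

Column bests: S1=350, S2=390, S3=340, S4=380, S5=370.
Option 1 regrets: 170, 280, 0, 210, 80 → max 280
Option 2 regrets: 150, 150, 110, 330, 110 → max 330
Option 3 regrets: 130, 190, 160, 280, 260 → max 280
Option 4 regrets: 40, 260, 260, 40, 0 → max 260
Option 5 regrets: 330, 0, 60, 280, 210 → max 330
Option 6 regrets: 0, 170, 40, 200, 320 → max 320
Option 7 regrets: 140, 190, 320, 0, 190 → max 320
Smallest max regret = 260 → Option 4.

Option 4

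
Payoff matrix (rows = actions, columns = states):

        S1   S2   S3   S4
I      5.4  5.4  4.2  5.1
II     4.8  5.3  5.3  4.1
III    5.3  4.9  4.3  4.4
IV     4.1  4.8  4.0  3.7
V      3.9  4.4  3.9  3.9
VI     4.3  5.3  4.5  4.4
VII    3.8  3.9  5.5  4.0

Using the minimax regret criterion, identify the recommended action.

Column bests: S1=5.4, S2=5.4, S3=5.5, S4=5.1.
I regrets: 0.0, 0.0, 1.3, 0.0 → max 1.3
II regrets: 0.6, 0.1, 0.2, 1.0 → max 1.0
III regrets: 0.1, 0.5, 1.2, 0.7 → max 1.2
IV regrets: 1.3, 0.6, 1.5, 1.4 → max 1.5
V regrets: 1.5, 1.0, 1.6, 1.2 → max 1.6
VI regrets: 1.1, 0.1, 1.0, 0.7 → max 1.1
VII regrets: 1.6, 1.5, 0.0, 1.1 → max 1.6
Smallest max regret = 1.0 → II.

II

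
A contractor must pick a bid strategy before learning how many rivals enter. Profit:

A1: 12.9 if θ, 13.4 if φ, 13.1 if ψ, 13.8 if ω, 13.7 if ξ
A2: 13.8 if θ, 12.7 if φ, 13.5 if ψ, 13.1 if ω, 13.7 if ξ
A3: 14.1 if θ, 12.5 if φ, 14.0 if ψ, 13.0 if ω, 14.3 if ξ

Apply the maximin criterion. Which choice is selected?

Row minima: A1=12.9, A2=12.7, A3=12.5
Best worst-case = 12.9 → A1.

A1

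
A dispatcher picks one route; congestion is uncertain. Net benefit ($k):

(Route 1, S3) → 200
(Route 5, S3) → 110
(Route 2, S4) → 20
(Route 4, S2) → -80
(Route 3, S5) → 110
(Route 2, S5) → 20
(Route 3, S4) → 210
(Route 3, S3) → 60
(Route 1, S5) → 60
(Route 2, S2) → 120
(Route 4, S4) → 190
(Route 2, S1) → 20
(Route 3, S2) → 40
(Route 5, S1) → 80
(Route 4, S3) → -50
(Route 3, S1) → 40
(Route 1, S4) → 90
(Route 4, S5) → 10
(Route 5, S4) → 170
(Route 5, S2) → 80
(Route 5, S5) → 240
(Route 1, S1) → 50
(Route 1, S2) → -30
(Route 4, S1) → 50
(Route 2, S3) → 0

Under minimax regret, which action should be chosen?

Route 5

Column bests: S1=80, S2=120, S3=200, S4=210, S5=240.
Route 1 regrets: 30, 150, 0, 120, 180 → max 180
Route 2 regrets: 60, 0, 200, 190, 220 → max 220
Route 3 regrets: 40, 80, 140, 0, 130 → max 140
Route 4 regrets: 30, 200, 250, 20, 230 → max 250
Route 5 regrets: 0, 40, 90, 40, 0 → max 90
Smallest max regret = 90 → Route 5.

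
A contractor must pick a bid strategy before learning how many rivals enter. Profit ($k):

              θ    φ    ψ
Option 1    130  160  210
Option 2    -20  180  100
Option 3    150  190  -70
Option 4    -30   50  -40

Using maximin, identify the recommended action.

Option 1

Row minima: Option 1=130, Option 2=-20, Option 3=-70, Option 4=-40
Best worst-case = 130 → Option 1.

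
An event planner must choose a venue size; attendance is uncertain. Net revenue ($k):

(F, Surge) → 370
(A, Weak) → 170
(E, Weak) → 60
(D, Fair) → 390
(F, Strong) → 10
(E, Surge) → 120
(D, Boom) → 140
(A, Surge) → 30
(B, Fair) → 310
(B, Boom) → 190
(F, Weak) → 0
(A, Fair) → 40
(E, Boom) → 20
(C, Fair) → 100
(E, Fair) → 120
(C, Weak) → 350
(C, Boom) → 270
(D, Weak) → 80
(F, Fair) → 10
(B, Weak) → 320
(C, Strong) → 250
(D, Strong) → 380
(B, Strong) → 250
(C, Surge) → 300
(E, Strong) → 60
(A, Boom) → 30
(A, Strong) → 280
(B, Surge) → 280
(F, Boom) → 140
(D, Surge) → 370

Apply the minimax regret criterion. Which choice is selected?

Column bests: Weak=350, Fair=390, Strong=380, Boom=270, Surge=370.
A regrets: 180, 350, 100, 240, 340 → max 350
B regrets: 30, 80, 130, 80, 90 → max 130
C regrets: 0, 290, 130, 0, 70 → max 290
D regrets: 270, 0, 0, 130, 0 → max 270
E regrets: 290, 270, 320, 250, 250 → max 320
F regrets: 350, 380, 370, 130, 0 → max 380
Smallest max regret = 130 → B.

B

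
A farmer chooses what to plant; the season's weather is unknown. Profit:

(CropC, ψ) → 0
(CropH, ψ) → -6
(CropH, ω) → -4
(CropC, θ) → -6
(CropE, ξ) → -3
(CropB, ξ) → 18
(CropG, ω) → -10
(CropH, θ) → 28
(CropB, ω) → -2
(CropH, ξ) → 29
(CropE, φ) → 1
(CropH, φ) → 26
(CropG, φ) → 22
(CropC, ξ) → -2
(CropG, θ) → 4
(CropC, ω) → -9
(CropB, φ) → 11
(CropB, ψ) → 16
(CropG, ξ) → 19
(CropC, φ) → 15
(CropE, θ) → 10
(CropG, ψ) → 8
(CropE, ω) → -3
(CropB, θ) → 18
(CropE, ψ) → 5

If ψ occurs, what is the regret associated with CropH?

22

Best payoff under ψ is 16.
Regret = 16 − (-6) = 22.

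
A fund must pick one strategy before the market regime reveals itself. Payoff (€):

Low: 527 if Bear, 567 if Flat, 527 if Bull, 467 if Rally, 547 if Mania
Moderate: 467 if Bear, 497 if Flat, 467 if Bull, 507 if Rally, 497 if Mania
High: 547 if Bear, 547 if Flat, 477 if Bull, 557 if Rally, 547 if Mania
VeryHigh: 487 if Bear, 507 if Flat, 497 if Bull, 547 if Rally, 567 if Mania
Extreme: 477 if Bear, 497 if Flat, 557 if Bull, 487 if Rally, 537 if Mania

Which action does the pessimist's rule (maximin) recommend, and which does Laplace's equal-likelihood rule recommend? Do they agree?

maximin → VeryHigh; laplace → High (disagree)

Row minima: Low=467, Moderate=467, High=477, VeryHigh=487, Extreme=477
Best worst-case = 487 → VeryHigh.
Row averages: Low=527, Moderate=487, High=535, VeryHigh=521, Extreme=511
Highest average = 535 → High.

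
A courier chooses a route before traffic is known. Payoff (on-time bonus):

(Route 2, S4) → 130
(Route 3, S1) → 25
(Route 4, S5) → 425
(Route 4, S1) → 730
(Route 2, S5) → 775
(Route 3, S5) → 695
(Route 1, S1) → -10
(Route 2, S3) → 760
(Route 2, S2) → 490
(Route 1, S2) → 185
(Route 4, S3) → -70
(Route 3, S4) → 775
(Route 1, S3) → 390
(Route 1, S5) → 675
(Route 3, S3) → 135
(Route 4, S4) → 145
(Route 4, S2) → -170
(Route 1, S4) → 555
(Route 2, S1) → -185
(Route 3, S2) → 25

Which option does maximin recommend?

Route 3

Row minima: Route 1=-10, Route 2=-185, Route 3=25, Route 4=-170
Best worst-case = 25 → Route 3.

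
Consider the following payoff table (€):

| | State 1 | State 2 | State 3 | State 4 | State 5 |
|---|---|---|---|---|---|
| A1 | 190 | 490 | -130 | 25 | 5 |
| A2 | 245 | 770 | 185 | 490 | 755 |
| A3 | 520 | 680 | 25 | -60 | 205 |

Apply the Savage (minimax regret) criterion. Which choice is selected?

A2

Column bests: State 1=520, State 2=770, State 3=185, State 4=490, State 5=755.
A1 regrets: 330, 280, 315, 465, 750 → max 750
A2 regrets: 275, 0, 0, 0, 0 → max 275
A3 regrets: 0, 90, 160, 550, 550 → max 550
Smallest max regret = 275 → A2.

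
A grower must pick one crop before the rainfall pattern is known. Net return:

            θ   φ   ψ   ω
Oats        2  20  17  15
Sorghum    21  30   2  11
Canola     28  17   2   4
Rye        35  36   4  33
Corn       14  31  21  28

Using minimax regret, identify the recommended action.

Column bests: θ=35, φ=36, ψ=21, ω=33.
Oats regrets: 33, 16, 4, 18 → max 33
Sorghum regrets: 14, 6, 19, 22 → max 22
Canola regrets: 7, 19, 19, 29 → max 29
Rye regrets: 0, 0, 17, 0 → max 17
Corn regrets: 21, 5, 0, 5 → max 21
Smallest max regret = 17 → Rye.

Rye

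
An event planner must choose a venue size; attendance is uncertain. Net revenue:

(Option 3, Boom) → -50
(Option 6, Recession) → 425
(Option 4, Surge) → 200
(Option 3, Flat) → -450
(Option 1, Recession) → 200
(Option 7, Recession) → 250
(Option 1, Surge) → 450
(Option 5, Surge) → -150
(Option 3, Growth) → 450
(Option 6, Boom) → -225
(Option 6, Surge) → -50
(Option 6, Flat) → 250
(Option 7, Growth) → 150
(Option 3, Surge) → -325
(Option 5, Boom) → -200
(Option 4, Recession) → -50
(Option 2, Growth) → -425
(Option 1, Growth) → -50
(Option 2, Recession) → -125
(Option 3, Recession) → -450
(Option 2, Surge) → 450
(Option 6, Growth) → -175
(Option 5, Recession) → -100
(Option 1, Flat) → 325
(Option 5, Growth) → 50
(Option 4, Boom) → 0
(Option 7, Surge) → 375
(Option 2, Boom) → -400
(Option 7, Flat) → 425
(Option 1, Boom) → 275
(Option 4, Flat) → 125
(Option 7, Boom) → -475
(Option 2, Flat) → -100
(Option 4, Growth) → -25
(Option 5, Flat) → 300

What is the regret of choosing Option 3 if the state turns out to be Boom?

325

Best payoff under Boom is 275.
Regret = 275 − (-50) = 325.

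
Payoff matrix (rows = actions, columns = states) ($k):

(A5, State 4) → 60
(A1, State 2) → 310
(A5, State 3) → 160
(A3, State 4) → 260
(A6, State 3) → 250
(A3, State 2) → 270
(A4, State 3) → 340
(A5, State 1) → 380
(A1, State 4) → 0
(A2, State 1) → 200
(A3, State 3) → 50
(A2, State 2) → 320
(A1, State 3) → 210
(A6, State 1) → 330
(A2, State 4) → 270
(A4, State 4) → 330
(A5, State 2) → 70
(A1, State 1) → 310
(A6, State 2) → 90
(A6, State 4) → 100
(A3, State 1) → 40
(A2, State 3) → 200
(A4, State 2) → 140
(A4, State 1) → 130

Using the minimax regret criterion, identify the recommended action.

A2

Column bests: State 1=380, State 2=320, State 3=340, State 4=330.
A1 regrets: 70, 10, 130, 330 → max 330
A2 regrets: 180, 0, 140, 60 → max 180
A3 regrets: 340, 50, 290, 70 → max 340
A4 regrets: 250, 180, 0, 0 → max 250
A5 regrets: 0, 250, 180, 270 → max 270
A6 regrets: 50, 230, 90, 230 → max 230
Smallest max regret = 180 → A2.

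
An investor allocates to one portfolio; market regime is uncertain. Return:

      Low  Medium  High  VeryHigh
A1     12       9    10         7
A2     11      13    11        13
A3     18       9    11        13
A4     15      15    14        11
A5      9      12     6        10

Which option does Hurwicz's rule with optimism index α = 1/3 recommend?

A1: 1/3·12 + 2/3·7 = 26/3
A2: 1/3·13 + 2/3·11 = 35/3
A3: 1/3·18 + 2/3·9 = 12
A4: 1/3·15 + 2/3·11 = 37/3
A5: 1/3·12 + 2/3·6 = 8
Highest Hurwicz score = 37/3 → A4.

A4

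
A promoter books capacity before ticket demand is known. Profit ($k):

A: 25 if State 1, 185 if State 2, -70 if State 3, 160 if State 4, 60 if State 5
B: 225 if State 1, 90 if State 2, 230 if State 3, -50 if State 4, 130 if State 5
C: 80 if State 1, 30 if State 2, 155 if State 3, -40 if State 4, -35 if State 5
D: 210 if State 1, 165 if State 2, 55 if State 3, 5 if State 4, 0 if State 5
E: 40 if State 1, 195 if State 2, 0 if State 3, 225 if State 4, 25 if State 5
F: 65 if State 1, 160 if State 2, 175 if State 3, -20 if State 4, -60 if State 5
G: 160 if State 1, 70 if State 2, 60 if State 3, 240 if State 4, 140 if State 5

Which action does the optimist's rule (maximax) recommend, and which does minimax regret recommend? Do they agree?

maximax → G; minimax regret → G (agree)

Row maxima: A=185, B=230, C=155, D=210, E=225, F=175, G=240
Best best-case = 240 → G.
Column bests: State 1=225, State 2=195, State 3=230, State 4=240, State 5=140.
A regrets: 200, 10, 300, 80, 80 → max 300
B regrets: 0, 105, 0, 290, 10 → max 290
C regrets: 145, 165, 75, 280, 175 → max 280
D regrets: 15, 30, 175, 235, 140 → max 235
E regrets: 185, 0, 230, 15, 115 → max 230
F regrets: 160, 35, 55, 260, 200 → max 260
G regrets: 65, 125, 170, 0, 0 → max 170
Smallest max regret = 170 → G.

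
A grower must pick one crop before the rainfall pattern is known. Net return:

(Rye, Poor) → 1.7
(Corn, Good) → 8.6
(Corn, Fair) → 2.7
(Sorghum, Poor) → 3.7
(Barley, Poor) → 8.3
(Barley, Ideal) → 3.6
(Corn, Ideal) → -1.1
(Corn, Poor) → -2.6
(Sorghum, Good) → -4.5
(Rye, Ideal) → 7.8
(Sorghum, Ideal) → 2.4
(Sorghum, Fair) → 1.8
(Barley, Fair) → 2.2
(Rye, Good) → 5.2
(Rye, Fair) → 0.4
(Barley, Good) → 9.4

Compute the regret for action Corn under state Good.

Best payoff under Good is 9.4.
Regret = 9.4 − 8.6 = 0.8.

0.8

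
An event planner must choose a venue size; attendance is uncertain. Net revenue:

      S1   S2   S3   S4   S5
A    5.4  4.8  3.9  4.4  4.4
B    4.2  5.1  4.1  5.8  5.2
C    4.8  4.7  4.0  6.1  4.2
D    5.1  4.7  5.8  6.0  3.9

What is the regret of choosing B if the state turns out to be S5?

0.0

Best payoff under S5 is 5.2.
Regret = 5.2 − 5.2 = 0.0.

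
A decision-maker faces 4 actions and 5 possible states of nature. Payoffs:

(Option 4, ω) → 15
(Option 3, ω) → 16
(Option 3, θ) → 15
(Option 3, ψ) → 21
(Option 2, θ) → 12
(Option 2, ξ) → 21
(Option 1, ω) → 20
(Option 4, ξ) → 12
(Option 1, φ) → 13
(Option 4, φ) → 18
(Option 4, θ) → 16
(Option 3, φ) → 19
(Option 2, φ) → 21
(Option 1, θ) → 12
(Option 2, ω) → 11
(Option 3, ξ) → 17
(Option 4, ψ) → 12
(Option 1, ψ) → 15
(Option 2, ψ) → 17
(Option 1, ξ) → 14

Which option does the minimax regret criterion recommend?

Column bests: θ=16, φ=21, ψ=21, ω=20, ξ=21.
Option 1 regrets: 4, 8, 6, 0, 7 → max 8
Option 2 regrets: 4, 0, 4, 9, 0 → max 9
Option 3 regrets: 1, 2, 0, 4, 4 → max 4
Option 4 regrets: 0, 3, 9, 5, 9 → max 9
Smallest max regret = 4 → Option 3.

Option 3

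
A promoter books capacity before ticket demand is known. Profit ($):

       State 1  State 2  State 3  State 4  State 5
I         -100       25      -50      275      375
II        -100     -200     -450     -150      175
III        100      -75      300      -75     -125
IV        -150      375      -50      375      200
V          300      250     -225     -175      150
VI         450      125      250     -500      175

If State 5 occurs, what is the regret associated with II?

Best payoff under State 5 is 375.
Regret = 375 − 175 = 200.

200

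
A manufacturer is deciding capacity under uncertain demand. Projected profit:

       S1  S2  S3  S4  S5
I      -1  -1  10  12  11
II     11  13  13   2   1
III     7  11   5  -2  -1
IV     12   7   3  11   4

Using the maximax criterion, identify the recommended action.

Row maxima: I=12, II=13, III=11, IV=12
Best best-case = 13 → II.

II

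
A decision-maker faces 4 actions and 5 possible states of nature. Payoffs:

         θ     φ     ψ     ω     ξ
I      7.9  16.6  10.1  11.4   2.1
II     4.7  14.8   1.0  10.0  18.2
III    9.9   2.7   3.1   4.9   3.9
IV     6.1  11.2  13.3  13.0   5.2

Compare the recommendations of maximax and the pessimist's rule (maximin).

maximax → II; maximin → IV (disagree)

Row maxima: I=16.6, II=18.2, III=9.9, IV=13.3
Best best-case = 18.2 → II.
Row minima: I=2.1, II=1.0, III=2.7, IV=5.2
Best worst-case = 5.2 → IV.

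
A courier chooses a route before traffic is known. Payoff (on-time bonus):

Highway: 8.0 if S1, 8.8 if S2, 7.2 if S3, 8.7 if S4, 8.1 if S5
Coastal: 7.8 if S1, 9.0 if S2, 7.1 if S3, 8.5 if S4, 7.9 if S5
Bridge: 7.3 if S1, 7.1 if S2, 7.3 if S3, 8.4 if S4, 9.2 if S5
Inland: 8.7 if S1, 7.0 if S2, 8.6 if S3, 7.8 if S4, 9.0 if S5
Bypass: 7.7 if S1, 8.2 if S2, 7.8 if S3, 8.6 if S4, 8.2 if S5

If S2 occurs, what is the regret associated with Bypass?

Best payoff under S2 is 9.0.
Regret = 9.0 − 8.2 = 0.8.

0.8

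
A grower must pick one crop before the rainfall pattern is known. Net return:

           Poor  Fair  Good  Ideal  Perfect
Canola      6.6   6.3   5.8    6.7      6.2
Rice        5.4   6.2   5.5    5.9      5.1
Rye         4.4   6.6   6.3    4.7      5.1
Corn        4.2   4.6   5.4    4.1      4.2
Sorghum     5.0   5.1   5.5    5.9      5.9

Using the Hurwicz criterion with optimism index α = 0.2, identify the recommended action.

Canola

Canola: 0.2·6.7 + 0.8·5.8 = 5.98
Rice: 0.2·6.2 + 0.8·5.1 = 5.32
Rye: 0.2·6.6 + 0.8·4.4 = 4.84
Corn: 0.2·5.4 + 0.8·4.1 = 4.36
Sorghum: 0.2·5.9 + 0.8·5.0 = 5.18
Highest Hurwicz score = 5.98 → Canola.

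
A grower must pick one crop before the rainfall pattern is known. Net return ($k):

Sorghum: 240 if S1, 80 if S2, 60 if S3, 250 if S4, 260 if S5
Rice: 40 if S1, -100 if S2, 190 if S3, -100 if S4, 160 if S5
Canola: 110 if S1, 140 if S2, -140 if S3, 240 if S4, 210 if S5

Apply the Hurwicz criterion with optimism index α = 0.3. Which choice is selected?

Sorghum

Sorghum: 0.3·260 + 0.7·60 = 120
Rice: 0.3·190 + 0.7·(-100) = -13
Canola: 0.3·240 + 0.7·(-140) = -26
Highest Hurwicz score = 120 → Sorghum.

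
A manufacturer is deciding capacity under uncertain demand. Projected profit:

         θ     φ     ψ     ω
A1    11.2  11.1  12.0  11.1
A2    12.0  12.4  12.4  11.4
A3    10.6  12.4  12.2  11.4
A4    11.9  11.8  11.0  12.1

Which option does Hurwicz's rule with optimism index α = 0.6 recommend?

A1: 0.6·12.0 + 0.4·11.1 = 11.64
A2: 0.6·12.4 + 0.4·11.4 = 12
A3: 0.6·12.4 + 0.4·10.6 = 11.68
A4: 0.6·12.1 + 0.4·11.0 = 11.66
Highest Hurwicz score = 12 → A2.

A2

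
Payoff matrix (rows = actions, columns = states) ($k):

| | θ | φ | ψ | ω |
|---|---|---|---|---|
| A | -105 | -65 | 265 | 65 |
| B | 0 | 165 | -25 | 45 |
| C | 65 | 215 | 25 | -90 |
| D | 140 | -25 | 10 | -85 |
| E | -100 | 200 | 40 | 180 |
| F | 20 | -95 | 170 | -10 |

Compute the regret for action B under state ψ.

290

Best payoff under ψ is 265.
Regret = 265 − (-25) = 290.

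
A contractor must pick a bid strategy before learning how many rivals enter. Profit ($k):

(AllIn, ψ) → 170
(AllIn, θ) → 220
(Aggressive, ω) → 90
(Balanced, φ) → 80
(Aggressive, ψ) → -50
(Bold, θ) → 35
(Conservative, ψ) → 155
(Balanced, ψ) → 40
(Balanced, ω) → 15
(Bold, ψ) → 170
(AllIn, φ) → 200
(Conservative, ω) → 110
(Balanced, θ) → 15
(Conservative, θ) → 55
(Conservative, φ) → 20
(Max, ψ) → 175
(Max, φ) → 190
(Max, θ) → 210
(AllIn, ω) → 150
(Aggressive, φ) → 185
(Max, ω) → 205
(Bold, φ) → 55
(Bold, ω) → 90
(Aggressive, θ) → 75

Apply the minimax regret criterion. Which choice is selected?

Column bests: θ=220, φ=200, ψ=175, ω=205.
Conservative regrets: 165, 180, 20, 95 → max 180
Balanced regrets: 205, 120, 135, 190 → max 205
Aggressive regrets: 145, 15, 225, 115 → max 225
Bold regrets: 185, 145, 5, 115 → max 185
AllIn regrets: 0, 0, 5, 55 → max 55
Max regrets: 10, 10, 0, 0 → max 10
Smallest max regret = 10 → Max.

Max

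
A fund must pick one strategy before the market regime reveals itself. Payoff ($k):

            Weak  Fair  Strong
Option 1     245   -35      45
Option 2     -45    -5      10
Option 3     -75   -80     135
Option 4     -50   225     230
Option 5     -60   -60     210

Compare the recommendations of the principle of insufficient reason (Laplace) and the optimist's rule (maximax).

laplace → Option 4; maximax → Option 1 (disagree)

Row averages: Option 1=85, Option 2=-40/3, Option 3=-20/3, Option 4=135, Option 5=30
Highest average = 135 → Option 4.
Row maxima: Option 1=245, Option 2=10, Option 3=135, Option 4=230, Option 5=210
Best best-case = 245 → Option 1.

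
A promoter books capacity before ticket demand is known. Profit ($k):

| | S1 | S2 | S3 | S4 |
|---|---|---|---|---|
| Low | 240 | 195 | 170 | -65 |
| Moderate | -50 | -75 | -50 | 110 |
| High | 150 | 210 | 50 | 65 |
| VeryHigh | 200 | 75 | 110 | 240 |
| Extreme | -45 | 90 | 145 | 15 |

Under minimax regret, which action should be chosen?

VeryHigh

Column bests: S1=240, S2=210, S3=170, S4=240.
Low regrets: 0, 15, 0, 305 → max 305
Moderate regrets: 290, 285, 220, 130 → max 290
High regrets: 90, 0, 120, 175 → max 175
VeryHigh regrets: 40, 135, 60, 0 → max 135
Extreme regrets: 285, 120, 25, 225 → max 285
Smallest max regret = 135 → VeryHigh.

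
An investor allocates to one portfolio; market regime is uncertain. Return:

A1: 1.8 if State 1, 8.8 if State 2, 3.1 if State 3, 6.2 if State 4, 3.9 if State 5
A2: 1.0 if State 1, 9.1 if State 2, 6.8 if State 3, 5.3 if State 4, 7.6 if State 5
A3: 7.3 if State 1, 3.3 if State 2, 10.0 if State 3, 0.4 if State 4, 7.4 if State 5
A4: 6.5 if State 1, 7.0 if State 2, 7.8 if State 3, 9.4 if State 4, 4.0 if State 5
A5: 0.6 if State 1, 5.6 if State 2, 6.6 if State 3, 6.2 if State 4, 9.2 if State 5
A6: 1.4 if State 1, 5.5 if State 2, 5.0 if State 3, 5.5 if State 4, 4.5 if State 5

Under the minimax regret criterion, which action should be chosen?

A4

Column bests: State 1=7.3, State 2=9.1, State 3=10.0, State 4=9.4, State 5=9.2.
A1 regrets: 5.5, 0.3, 6.9, 3.2, 5.3 → max 6.9
A2 regrets: 6.3, 0.0, 3.2, 4.1, 1.6 → max 6.3
A3 regrets: 0.0, 5.8, 0.0, 9.0, 1.8 → max 9.0
A4 regrets: 0.8, 2.1, 2.2, 0.0, 5.2 → max 5.2
A5 regrets: 6.7, 3.5, 3.4, 3.2, 0.0 → max 6.7
A6 regrets: 5.9, 3.6, 5.0, 3.9, 4.7 → max 5.9
Smallest max regret = 5.2 → A4.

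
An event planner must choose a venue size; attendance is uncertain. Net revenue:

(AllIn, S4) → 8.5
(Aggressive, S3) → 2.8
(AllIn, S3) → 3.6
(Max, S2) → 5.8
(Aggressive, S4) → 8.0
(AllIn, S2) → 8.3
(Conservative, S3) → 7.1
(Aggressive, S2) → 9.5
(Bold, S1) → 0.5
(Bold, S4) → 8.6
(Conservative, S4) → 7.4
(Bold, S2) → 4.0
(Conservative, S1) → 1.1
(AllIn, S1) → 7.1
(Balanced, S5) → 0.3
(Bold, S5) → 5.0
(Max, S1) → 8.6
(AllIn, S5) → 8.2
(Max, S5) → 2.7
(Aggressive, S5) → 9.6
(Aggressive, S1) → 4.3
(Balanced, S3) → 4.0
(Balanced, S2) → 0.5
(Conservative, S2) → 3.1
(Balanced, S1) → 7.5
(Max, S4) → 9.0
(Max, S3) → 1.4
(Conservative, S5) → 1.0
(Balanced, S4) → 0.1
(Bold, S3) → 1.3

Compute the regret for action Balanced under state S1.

Best payoff under S1 is 8.6.
Regret = 8.6 − 7.5 = 1.1.

1.1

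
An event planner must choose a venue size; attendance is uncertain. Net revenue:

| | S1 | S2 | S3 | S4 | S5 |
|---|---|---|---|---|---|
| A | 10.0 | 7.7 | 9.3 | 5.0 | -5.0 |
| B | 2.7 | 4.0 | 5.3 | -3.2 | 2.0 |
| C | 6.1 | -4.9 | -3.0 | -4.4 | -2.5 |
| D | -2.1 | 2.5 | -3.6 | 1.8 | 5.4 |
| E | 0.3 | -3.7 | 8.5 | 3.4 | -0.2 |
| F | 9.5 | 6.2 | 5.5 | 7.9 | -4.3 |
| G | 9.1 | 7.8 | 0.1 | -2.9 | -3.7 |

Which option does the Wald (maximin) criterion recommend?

B

Row minima: A=-5.0, B=-3.2, C=-4.9, D=-3.6, E=-3.7, F=-4.3, G=-3.7
Best worst-case = -3.2 → B.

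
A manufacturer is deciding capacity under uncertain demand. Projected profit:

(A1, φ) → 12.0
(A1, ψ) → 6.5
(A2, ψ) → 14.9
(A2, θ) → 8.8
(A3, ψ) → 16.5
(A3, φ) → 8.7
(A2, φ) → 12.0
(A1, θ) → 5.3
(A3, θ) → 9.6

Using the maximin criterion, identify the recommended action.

Row minima: A1=5.3, A2=8.8, A3=8.7
Best worst-case = 8.8 → A2.

A2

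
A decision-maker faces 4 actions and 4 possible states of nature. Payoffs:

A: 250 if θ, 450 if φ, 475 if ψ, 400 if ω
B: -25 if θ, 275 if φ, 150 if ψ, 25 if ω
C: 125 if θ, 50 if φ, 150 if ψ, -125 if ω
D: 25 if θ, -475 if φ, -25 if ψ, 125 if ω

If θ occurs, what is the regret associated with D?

225

Best payoff under θ is 250.
Regret = 250 − 25 = 225.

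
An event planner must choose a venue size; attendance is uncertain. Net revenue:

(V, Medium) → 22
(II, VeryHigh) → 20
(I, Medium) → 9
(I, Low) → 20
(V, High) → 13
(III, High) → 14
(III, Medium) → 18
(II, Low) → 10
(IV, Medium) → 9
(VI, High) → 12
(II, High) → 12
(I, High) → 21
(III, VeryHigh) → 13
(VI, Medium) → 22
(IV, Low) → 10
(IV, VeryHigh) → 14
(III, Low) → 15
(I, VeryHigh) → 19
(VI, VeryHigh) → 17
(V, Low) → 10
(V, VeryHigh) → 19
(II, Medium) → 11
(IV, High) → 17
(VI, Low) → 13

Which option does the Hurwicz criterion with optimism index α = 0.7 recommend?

VI

I: 0.7·21 + 0.3·9 = 17.4
II: 0.7·20 + 0.3·10 = 17
III: 0.7·18 + 0.3·13 = 16.5
IV: 0.7·17 + 0.3·9 = 14.6
V: 0.7·22 + 0.3·10 = 18.4
VI: 0.7·22 + 0.3·12 = 19
Highest Hurwicz score = 19 → VI.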